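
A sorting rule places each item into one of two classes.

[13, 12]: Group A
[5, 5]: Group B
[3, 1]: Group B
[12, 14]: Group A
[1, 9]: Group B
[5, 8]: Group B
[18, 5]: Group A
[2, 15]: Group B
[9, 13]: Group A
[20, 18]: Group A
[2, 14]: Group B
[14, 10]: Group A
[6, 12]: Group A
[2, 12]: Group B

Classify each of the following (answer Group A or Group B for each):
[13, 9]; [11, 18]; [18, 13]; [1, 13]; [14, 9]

Group A, Group A, Group A, Group B, Group A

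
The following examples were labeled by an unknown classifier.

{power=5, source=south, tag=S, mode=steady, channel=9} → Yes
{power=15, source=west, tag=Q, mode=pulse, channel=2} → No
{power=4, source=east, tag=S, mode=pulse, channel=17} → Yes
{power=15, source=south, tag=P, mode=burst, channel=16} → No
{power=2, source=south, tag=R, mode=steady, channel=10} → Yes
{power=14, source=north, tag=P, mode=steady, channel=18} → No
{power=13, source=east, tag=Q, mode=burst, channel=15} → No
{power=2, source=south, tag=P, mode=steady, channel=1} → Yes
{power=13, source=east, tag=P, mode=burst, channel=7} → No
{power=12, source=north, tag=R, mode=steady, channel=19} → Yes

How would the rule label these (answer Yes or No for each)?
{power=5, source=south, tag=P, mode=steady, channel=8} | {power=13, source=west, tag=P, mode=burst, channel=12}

Yes, No

One predicate separates the groups cleanly: power ≤ 12.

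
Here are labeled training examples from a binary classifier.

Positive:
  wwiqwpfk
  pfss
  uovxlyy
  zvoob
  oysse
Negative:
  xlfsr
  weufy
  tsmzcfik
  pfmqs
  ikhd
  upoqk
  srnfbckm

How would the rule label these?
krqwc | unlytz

Negative, Negative

The simplest hypothesis consistent with all the labels is: has a double letter.
krqwc: Negative (no doubled letter).
unlytz: Negative (no doubled letter).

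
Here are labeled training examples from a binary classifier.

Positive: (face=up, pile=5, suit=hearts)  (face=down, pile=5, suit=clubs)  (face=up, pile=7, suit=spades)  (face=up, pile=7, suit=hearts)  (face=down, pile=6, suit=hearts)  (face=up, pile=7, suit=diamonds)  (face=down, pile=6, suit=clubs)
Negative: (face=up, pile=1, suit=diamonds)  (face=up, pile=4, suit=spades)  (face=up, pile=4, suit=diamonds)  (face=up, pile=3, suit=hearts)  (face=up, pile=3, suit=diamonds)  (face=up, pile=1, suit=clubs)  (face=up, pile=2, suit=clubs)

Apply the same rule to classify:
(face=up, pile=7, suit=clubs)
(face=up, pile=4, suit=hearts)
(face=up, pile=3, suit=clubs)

The pattern is that an item is 'Positive' exactly when: pile ≥ 5.
(face=up, pile=7, suit=clubs): pile = 7 — checks out, so Positive.
(face=up, pile=4, suit=hearts): pile = 4 — fails this test, so Negative.
(face=up, pile=3, suit=clubs): pile = 3 — fails this test, so Negative.

Positive, Negative, Negative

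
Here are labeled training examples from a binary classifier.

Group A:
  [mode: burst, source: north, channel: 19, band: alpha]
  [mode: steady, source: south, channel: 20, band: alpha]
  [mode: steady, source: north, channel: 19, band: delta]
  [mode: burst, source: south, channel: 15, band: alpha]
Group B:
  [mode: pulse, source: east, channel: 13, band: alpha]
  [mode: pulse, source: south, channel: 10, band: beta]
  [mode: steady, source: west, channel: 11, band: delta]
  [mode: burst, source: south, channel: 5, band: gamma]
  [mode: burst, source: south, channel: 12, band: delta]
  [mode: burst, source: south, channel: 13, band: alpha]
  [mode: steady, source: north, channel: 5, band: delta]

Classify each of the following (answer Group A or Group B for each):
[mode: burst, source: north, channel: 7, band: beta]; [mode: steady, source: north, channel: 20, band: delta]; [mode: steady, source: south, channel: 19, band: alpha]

Group B, Group A, Group A

The classifier is using: channel ≥ 15.
[mode: burst, source: north, channel: 7, band: beta]: channel = 7 — does not fit, so Group B. [mode: steady, source: north, channel: 20, band: delta]: channel = 20 — satisfies this, so Group A. [mode: steady, source: south, channel: 19, band: alpha]: channel = 19 — satisfies this, so Group A.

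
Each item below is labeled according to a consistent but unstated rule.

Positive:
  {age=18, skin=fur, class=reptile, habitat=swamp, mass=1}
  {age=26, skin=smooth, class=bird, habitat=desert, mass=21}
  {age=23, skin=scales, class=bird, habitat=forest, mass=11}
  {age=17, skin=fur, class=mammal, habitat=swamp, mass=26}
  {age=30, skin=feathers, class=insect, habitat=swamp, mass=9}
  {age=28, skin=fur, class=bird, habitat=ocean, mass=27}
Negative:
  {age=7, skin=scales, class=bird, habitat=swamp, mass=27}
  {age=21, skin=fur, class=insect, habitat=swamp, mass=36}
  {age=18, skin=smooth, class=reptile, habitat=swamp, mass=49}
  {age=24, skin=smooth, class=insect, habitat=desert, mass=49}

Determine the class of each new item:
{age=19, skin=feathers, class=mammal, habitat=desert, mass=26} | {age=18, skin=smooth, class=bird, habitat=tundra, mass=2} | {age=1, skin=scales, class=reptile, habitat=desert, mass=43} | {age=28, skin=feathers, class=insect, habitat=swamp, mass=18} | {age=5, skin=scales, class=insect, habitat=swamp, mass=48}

Positive, Positive, Negative, Positive, Negative

Rule: mass ≤ 27 AND age ≥ 17. This holds for each 'Positive' example and fails for each 'Negative' one.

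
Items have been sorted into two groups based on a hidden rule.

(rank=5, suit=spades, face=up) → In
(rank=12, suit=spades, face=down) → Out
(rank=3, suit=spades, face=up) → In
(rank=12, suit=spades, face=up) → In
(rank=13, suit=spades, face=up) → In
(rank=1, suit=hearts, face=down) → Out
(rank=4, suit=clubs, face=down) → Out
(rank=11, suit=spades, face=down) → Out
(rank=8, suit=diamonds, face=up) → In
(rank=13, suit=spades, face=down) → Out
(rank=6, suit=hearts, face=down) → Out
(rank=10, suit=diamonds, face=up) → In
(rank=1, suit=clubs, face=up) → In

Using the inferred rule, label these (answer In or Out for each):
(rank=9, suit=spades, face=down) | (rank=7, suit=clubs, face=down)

Out, Out

Comparing the two groups points to one rule — face is up.
(rank=9, suit=spades, face=down): face is down, does not satisfy this → Out. (rank=7, suit=clubs, face=down): face is down, does not satisfy this → Out.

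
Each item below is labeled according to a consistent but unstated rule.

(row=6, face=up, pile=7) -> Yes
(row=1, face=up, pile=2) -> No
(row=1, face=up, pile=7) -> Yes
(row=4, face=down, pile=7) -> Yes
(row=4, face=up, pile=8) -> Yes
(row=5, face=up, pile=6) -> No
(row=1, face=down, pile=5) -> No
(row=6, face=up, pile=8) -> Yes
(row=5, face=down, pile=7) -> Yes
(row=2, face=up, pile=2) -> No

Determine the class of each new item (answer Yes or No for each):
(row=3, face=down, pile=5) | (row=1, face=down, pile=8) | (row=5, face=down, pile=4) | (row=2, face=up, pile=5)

One predicate separates the groups cleanly: pile ≥ 7.
(row=3, face=down, pile=5) — pile = 5, hence No. (row=1, face=down, pile=8) — pile = 8, hence Yes. (row=5, face=down, pile=4) — pile = 4, hence No. (row=2, face=up, pile=5) — pile = 5, hence No.

No, Yes, No, No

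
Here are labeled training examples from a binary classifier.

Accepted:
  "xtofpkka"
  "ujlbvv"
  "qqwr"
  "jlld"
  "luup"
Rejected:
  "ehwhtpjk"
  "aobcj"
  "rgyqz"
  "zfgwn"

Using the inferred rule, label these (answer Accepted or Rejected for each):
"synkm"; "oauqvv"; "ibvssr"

Rejected, Accepted, Accepted

All 'Accepted' examples share one property — has a double letter — and every 'Rejected' example lacks it.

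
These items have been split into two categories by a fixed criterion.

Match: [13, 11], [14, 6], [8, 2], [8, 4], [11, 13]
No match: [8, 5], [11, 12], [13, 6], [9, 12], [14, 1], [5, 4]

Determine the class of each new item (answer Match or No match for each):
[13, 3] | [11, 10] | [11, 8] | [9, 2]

'Match' ⟺ sum is even.
[13, 3]: 13+3 = 16 — fits, so Match.
[11, 10]: 11+10 = 21 — does not fit, so No match.
[11, 8]: 11+8 = 19 — does not fit, so No match.
[9, 2]: 9+2 = 11 — does not fit, so No match.

Match, No match, No match, No match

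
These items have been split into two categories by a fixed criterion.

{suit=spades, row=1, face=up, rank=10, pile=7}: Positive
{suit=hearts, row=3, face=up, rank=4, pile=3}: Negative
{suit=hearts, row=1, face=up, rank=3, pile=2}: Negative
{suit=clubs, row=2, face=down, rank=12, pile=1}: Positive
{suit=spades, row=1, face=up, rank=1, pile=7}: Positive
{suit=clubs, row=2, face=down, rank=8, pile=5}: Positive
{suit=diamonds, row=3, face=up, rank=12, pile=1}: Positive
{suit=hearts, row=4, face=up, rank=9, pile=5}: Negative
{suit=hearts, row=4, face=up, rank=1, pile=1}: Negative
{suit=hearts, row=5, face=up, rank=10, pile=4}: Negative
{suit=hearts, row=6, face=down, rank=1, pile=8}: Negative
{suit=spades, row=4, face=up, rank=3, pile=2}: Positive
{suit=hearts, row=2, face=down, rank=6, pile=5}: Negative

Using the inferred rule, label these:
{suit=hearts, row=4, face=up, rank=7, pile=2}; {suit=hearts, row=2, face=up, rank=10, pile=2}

Negative, Negative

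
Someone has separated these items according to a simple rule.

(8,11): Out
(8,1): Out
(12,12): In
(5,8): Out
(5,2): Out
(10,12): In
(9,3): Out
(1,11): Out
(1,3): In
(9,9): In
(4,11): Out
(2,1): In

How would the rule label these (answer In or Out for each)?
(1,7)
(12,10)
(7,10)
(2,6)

The distinguishing property — |first − second| ≤ 2 — holds for all the 'In' cases and none of the 'Out' cases.
(1,7): |1−7| = 6, doesn't qualify → Out. (12,10): |12−10| = 2, meets the rule → In. (7,10): |7−10| = 3, doesn't qualify → Out. (2,6): |2−6| = 4, doesn't qualify → Out.

Out, In, Out, Out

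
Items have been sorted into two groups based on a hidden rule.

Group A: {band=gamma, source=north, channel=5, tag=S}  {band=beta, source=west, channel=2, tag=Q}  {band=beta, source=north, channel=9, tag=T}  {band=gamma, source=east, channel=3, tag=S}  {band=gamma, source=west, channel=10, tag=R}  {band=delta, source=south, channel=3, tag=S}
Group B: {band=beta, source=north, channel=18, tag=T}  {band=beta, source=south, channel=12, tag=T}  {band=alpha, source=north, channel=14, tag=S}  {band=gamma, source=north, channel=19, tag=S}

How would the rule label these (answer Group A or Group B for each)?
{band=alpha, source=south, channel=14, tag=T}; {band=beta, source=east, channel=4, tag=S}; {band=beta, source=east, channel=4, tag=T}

Group B, Group A, Group A

The distinguishing property — channel ≤ 10 — holds for all the 'Group A' cases and none of the 'Group B' cases.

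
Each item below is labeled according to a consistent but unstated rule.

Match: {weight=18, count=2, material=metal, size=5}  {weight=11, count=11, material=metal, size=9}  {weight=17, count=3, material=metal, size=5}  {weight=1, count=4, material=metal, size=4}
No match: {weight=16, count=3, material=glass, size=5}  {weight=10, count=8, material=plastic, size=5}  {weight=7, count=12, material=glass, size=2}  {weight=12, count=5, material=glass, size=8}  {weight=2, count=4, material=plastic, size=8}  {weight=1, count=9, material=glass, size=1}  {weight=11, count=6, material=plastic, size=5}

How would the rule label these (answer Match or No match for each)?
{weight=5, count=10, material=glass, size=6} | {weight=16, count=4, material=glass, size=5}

The classifier is using: material is metal.
No match: {weight=5, count=10, material=glass, size=6}, since material is glass.
No match: {weight=16, count=4, material=glass, size=5}, since material is glass.

No match, No match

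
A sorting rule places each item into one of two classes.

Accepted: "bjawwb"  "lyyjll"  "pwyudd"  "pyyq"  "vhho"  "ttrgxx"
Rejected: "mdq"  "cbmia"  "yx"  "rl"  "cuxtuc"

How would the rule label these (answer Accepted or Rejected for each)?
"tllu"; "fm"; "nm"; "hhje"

Checking candidate rules against both groups, what survives is: has a double letter.
"tllu": 'll' doubled — passes, so Accepted.
"fm": no doubled letter — does not pass, so Rejected.
"nm": no doubled letter — does not pass, so Rejected.
"hhje": 'hh' doubled — passes, so Accepted.

Accepted, Rejected, Rejected, Accepted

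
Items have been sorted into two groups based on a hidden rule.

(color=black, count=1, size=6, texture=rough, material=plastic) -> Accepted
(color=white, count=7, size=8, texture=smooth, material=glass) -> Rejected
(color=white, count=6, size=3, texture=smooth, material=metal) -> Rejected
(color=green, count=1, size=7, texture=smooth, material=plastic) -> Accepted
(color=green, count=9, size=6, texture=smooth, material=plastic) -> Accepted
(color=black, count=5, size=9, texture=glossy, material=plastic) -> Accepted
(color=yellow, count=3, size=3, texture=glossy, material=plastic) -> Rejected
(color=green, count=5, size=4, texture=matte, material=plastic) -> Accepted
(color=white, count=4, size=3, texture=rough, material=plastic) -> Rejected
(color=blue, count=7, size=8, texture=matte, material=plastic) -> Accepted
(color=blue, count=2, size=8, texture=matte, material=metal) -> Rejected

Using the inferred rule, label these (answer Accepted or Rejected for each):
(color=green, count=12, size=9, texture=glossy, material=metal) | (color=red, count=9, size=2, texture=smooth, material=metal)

Rejected, Rejected

The distinguishing property — material is plastic AND size ≥ 4 — holds for all the 'Accepted' cases and none of the 'Rejected' cases.
(color=green, count=12, size=9, texture=glossy, material=metal): material is metal, size = 9, does not pass → Rejected.
(color=red, count=9, size=2, texture=smooth, material=metal): material is metal, size = 2, does not pass → Rejected.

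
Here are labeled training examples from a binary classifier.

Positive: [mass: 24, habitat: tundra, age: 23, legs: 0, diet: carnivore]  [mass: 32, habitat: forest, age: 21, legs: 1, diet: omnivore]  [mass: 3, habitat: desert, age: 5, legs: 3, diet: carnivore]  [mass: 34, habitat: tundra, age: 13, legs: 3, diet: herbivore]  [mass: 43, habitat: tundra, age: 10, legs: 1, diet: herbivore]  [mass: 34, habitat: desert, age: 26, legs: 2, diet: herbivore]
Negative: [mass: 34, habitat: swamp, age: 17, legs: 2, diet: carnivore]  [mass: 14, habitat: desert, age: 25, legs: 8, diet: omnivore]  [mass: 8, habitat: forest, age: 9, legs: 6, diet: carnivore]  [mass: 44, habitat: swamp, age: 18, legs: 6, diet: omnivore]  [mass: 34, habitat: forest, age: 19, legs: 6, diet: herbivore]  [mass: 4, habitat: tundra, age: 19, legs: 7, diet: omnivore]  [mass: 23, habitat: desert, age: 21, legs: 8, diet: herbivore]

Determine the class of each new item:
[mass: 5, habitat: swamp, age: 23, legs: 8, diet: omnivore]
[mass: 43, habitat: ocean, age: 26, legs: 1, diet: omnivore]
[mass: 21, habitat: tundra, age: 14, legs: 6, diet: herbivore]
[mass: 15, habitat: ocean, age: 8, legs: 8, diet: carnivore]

Negative, Positive, Negative, Negative

Rule: legs ≤ 3 AND age ≠ 17. This holds for each 'Positive' example and fails for each 'Negative' one.
Negative: [mass: 5, habitat: swamp, age: 23, legs: 8, diet: omnivore], since legs = 8, age = 23.
Positive: [mass: 43, habitat: ocean, age: 26, legs: 1, diet: omnivore], since legs = 1, age = 26.
Negative: [mass: 21, habitat: tundra, age: 14, legs: 6, diet: herbivore], since legs = 6, age = 14.
Negative: [mass: 15, habitat: ocean, age: 8, legs: 8, diet: carnivore], since legs = 8, age = 8.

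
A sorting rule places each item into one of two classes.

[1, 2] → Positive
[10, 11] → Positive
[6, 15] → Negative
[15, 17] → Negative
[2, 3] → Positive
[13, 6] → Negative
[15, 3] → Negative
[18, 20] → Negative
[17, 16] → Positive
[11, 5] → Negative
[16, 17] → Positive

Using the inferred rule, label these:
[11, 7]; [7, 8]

Negative, Positive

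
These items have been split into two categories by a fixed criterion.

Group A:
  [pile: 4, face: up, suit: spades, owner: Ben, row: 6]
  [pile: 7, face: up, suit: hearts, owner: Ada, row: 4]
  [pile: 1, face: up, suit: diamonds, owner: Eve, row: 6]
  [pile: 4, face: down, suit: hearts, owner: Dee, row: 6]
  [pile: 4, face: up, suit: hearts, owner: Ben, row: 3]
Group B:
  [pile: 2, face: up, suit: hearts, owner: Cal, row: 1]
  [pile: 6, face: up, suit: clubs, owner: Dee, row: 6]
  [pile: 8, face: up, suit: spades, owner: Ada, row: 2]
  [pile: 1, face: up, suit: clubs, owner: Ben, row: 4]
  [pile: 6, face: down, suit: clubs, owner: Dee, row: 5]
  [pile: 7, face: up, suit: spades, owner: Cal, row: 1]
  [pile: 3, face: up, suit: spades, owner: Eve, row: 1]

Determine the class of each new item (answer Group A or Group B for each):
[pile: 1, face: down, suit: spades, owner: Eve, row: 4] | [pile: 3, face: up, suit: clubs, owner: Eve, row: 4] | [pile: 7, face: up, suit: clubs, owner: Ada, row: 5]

Group A, Group B, Group B

One predicate separates the groups cleanly: suit is not clubs AND row ≥ 3.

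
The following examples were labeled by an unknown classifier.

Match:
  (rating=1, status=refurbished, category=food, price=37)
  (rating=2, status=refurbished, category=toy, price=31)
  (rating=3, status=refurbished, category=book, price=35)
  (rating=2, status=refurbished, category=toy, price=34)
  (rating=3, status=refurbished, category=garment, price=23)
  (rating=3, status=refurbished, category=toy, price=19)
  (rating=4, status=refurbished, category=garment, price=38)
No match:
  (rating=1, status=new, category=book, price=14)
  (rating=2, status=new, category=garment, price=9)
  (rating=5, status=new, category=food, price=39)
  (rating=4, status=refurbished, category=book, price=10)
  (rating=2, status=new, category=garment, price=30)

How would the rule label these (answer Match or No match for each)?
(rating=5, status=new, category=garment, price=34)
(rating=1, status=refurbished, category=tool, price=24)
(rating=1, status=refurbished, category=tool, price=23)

Rule: status is refurbished AND price ≥ 14. This holds for each 'Match' example and fails for each 'No match' one.
(rating=5, status=new, category=garment, price=34) → status is new, price = 34 → No match.
(rating=1, status=refurbished, category=tool, price=24) → status is refurbished, price = 24 → Match.
(rating=1, status=refurbished, category=tool, price=23) → status is refurbished, price = 23 → Match.

No match, Match, Match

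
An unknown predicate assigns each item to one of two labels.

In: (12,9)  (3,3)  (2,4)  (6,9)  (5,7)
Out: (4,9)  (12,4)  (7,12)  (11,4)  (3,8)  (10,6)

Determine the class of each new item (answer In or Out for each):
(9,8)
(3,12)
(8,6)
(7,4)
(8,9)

Rule: |first − second| ≤ 3. This holds for each 'In' example and fails for each 'Out' one.
(9,8): In (|9−8| = 1).
(3,12): Out (|3−12| = 9).
(8,6): In (|8−6| = 2).
(7,4): In (|7−4| = 3).
(8,9): In (|8−9| = 1).

In, Out, In, In, In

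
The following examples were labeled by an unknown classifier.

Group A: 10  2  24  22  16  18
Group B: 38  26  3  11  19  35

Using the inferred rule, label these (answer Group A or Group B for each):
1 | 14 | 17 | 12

Group B, Group A, Group B, Group A

The classifier is using: even AND at most 24.
1 — 1 is odd, 1 ≤ 24, hence Group B.
14 — 14 is even, 14 ≤ 24, hence Group A.
17 — 17 is odd, 17 ≤ 24, hence Group B.
12 — 12 is even, 12 ≤ 24, hence Group A.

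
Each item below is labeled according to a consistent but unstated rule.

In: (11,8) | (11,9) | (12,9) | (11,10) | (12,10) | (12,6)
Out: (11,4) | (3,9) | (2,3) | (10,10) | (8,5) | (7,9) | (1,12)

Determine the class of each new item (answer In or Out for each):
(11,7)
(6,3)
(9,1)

One predicate separates the groups cleanly: first > second AND sum ≥ 16.
(11,7): 11 > 7, 11+7 = 18, fits → In.
(6,3): 6 > 3, 6+3 = 9, does not satisfy this → Out.
(9,1): 9 > 1, 9+1 = 10, does not satisfy this → Out.

In, Out, Out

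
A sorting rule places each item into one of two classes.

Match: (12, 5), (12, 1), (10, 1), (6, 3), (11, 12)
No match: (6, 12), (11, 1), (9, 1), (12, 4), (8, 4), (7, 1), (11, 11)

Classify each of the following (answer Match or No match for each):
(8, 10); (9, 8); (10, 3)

No match, Match, Match

The rule appears to be: sum is odd.
No match: (8, 10), since 8+10 = 18. Match: (9, 8), since 9+8 = 17. Match: (10, 3), since 10+3 = 13.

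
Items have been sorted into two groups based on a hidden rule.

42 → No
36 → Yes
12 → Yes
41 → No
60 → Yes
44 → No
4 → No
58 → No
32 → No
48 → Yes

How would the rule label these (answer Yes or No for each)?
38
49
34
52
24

No, No, No, No, Yes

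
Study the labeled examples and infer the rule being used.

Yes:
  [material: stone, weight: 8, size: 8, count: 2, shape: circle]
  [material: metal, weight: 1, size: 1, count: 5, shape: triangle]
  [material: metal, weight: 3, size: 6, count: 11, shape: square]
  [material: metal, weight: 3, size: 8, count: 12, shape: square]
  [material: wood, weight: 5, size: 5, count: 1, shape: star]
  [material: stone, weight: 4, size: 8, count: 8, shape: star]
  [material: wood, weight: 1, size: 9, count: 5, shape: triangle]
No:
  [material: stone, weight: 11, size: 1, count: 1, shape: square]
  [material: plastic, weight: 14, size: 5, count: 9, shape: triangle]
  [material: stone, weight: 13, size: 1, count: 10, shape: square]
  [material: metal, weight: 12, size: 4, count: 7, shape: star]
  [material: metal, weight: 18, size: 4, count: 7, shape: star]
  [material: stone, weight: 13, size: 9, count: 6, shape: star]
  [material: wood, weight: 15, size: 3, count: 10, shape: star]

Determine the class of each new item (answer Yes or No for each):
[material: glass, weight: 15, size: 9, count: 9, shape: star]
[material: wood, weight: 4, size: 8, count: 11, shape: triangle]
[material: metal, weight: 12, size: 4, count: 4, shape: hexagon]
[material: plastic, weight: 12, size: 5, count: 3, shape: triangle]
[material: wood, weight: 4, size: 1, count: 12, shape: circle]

No, Yes, No, No, Yes

The pattern is that an item is 'Yes' exactly when: weight ≤ 8.
[material: glass, weight: 15, size: 9, count: 9, shape: star] → weight = 15 → No.
[material: wood, weight: 4, size: 8, count: 11, shape: triangle] → weight = 4 → Yes.
[material: metal, weight: 12, size: 4, count: 4, shape: hexagon] → weight = 12 → No.
[material: plastic, weight: 12, size: 5, count: 3, shape: triangle] → weight = 12 → No.
[material: wood, weight: 4, size: 1, count: 12, shape: circle] → weight = 4 → Yes.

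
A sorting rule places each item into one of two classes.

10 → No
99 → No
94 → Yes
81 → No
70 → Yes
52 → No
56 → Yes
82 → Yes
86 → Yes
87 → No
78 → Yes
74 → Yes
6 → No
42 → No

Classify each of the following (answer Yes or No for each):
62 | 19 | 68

The pattern is that an item is 'Yes' exactly when: even AND at least 56.

Yes, No, Yes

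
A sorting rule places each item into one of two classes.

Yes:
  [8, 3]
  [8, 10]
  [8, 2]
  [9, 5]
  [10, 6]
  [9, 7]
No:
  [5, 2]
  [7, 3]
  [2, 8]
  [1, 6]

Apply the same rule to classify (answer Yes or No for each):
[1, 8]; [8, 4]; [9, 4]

No, Yes, Yes

The pattern is that an item is 'Yes' exactly when: first ≥ 8.
[1, 8]: No (first 1). [8, 4]: Yes (first 8). [9, 4]: Yes (first 9).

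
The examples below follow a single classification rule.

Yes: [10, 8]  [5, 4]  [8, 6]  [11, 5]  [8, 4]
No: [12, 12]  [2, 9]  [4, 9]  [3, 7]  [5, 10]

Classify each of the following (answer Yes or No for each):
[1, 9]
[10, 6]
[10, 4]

No, Yes, Yes

The common property of the 'Yes' items is: first > second. No 'No' item has it.
No: [1, 9], since 1 < 9.
Yes: [10, 6], since 10 > 6.
Yes: [10, 4], since 10 > 4.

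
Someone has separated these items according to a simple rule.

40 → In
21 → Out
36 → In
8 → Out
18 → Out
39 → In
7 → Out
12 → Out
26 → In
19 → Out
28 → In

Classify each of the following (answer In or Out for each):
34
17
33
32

In, Out, In, In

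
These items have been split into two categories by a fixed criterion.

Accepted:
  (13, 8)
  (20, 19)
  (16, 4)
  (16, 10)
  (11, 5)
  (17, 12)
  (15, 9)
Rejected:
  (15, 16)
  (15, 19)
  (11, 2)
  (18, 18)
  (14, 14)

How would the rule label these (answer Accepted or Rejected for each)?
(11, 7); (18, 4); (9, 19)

Accepted, Accepted, Rejected

One predicate separates the groups cleanly: first > second AND sum ≥ 16.
(11, 7) → 11 > 7, 11+7 = 18 → Accepted.
(18, 4) → 18 > 4, 18+4 = 22 → Accepted.
(9, 19) → 9 < 19, 9+19 = 28 → Rejected.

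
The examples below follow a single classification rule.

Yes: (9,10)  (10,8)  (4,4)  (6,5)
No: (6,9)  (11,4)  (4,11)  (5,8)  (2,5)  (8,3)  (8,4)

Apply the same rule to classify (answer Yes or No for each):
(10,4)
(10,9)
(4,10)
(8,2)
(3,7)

No, Yes, No, No, No

The common property of the 'Yes' items is: |first − second| ≤ 2. No 'No' item has it.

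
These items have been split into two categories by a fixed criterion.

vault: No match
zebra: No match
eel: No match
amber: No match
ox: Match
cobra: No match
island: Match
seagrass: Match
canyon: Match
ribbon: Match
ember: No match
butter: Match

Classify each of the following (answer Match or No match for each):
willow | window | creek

The simplest hypothesis consistent with all the labels is: even length.
Match: willow, since length 6.
Match: window, since length 6.
No match: creek, since length 5.

Match, Match, No match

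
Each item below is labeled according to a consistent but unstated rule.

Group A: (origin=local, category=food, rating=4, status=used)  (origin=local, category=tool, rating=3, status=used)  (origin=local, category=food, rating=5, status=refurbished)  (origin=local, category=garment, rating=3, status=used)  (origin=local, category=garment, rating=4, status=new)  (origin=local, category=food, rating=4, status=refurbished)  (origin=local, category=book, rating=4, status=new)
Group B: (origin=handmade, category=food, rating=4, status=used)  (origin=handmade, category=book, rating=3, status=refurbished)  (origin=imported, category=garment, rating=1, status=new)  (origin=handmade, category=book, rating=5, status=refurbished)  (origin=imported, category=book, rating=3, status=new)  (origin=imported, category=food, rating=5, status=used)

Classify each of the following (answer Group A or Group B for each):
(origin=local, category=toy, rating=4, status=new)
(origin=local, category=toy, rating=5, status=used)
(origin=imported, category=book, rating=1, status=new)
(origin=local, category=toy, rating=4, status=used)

Group A, Group A, Group B, Group A

One predicate separates the groups cleanly: origin is local.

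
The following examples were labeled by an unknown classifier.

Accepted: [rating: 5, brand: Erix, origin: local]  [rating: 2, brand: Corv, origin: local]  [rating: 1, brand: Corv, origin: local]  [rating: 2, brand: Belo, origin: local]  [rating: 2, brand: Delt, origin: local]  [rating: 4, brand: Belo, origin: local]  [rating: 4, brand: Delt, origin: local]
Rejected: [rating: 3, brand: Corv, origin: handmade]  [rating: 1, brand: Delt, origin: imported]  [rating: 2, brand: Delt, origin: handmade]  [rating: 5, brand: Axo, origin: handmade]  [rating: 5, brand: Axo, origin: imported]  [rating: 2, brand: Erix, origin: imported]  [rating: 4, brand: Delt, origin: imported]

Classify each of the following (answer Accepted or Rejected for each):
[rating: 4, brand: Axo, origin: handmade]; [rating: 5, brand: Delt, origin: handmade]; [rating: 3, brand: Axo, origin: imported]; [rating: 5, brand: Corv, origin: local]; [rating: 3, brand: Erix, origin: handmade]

The rule appears to be: origin is local.

Rejected, Rejected, Rejected, Accepted, Rejected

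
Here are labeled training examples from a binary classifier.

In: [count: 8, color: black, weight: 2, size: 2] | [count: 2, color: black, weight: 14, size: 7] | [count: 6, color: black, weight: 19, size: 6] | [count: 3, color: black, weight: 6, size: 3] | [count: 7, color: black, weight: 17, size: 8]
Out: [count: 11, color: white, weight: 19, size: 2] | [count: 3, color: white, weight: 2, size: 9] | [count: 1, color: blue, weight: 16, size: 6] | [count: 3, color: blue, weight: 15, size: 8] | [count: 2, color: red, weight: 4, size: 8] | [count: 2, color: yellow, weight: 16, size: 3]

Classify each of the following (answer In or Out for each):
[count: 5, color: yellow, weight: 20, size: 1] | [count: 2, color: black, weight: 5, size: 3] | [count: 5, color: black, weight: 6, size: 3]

Out, In, In

The distinguishing property — color is black — holds for all the 'In' cases and none of the 'Out' cases.
[count: 5, color: yellow, weight: 20, size: 1] → color is yellow → Out. [count: 2, color: black, weight: 5, size: 3] → color is black → In. [count: 5, color: black, weight: 6, size: 3] → color is black → In.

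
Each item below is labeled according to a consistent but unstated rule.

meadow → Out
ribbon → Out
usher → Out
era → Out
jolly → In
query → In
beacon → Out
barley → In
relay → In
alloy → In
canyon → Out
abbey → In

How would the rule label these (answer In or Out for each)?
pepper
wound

Out, Out

The distinguishing property — ends with 'y' — holds for all the 'In' cases and none of the 'Out' cases.
pepper → ends with 'r' → Out.
wound → ends with 'd' → Out.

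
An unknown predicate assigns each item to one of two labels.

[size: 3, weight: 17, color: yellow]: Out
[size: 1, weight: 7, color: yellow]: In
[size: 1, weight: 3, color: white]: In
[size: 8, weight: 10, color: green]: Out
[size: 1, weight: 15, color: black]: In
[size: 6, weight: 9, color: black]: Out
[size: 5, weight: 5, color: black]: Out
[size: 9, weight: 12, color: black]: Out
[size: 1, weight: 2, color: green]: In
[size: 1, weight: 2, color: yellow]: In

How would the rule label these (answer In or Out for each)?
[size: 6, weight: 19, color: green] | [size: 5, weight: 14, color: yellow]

Out, Out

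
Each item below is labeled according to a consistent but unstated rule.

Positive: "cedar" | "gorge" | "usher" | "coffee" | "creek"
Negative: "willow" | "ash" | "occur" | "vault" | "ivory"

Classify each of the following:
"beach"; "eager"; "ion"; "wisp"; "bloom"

Positive, Positive, Negative, Negative, Negative

One predicate separates the groups cleanly: contains 'e'.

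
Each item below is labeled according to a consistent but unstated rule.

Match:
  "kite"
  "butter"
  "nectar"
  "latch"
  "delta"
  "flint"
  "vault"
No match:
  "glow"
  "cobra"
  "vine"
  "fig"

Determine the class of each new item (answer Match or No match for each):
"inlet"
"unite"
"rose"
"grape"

Looking at the examples, the only property every 'Match' case has and every 'No match' case lacks is: contains 't'.

Match, Match, No match, No match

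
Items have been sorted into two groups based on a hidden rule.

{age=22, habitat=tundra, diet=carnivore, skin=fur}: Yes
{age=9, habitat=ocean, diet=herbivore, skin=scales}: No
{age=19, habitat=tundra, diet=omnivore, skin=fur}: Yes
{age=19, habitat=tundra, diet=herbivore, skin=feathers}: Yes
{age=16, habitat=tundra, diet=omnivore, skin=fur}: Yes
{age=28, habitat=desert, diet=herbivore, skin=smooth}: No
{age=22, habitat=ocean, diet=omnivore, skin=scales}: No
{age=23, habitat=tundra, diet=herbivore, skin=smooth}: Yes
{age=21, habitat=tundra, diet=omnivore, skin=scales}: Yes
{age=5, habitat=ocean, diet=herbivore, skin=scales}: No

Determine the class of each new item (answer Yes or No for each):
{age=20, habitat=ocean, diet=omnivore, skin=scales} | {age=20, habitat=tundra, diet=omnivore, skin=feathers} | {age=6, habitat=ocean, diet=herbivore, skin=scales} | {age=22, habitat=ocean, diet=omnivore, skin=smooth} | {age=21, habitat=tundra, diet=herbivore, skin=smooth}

One predicate separates the groups cleanly: habitat is tundra.
{age=20, habitat=ocean, diet=omnivore, skin=scales} → habitat is ocean → No.
{age=20, habitat=tundra, diet=omnivore, skin=feathers} → habitat is tundra → Yes.
{age=6, habitat=ocean, diet=herbivore, skin=scales} → habitat is ocean → No.
{age=22, habitat=ocean, diet=omnivore, skin=smooth} → habitat is ocean → No.
{age=21, habitat=tundra, diet=herbivore, skin=smooth} → habitat is tundra → Yes.

No, Yes, No, No, Yes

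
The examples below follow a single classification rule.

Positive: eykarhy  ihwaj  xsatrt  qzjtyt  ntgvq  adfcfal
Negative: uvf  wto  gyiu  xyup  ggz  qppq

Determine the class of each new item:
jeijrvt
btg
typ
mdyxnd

Positive, Negative, Negative, Positive

The common property of the 'Positive' items is: length ≥ 5. No 'Negative' item has it.
jeijrvt: length 7, checks out → Positive.
btg: length 3, fails the rule → Negative.
typ: length 3, fails the rule → Negative.
mdyxnd: length 6, checks out → Positive.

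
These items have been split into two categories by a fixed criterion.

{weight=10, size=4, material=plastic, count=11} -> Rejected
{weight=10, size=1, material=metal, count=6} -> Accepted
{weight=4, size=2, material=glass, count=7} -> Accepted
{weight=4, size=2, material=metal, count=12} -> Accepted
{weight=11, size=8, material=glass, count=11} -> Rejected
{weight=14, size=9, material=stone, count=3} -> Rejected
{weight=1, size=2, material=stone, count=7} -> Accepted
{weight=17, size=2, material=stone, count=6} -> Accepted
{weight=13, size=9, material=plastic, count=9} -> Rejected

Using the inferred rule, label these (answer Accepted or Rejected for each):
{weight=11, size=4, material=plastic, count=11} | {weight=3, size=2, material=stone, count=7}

Rejected, Accepted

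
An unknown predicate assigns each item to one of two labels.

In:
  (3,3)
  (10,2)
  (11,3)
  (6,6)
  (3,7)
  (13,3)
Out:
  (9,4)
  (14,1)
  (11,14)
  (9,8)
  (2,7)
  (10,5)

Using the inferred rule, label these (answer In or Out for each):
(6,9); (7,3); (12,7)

Out, In, Out

Rule: sum is even. This holds for each 'In' example and fails for each 'Out' one.
(6,9): 6+9 = 15 — does not satisfy this, so Out. (7,3): 7+3 = 10 — fits, so In. (12,7): 12+7 = 19 — does not satisfy this, so Out.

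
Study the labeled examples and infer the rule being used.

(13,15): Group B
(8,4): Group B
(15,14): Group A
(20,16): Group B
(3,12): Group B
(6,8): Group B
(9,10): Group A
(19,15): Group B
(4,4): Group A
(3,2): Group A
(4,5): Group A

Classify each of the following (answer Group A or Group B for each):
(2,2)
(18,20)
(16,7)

Group A, Group B, Group B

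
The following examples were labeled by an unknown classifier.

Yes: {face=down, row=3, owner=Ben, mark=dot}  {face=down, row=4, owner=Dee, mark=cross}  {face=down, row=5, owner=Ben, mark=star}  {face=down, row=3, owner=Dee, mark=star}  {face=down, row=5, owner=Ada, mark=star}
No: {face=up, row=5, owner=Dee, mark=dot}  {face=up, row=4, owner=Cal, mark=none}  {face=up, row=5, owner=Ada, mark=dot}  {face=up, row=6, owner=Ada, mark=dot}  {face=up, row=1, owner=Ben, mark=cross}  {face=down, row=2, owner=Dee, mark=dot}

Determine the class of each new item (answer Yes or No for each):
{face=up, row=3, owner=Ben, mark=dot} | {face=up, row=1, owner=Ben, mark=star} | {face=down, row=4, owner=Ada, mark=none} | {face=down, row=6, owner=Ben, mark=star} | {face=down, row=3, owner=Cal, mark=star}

No, No, Yes, Yes, Yes

'Yes' ⟺ face is down AND row ≥ 3.
{face=up, row=3, owner=Ben, mark=dot} — face is up, row = 3, hence No.
{face=up, row=1, owner=Ben, mark=star} — face is up, row = 1, hence No.
{face=down, row=4, owner=Ada, mark=none} — face is down, row = 4, hence Yes.
{face=down, row=6, owner=Ben, mark=star} — face is down, row = 6, hence Yes.
{face=down, row=3, owner=Cal, mark=star} — face is down, row = 3, hence Yes.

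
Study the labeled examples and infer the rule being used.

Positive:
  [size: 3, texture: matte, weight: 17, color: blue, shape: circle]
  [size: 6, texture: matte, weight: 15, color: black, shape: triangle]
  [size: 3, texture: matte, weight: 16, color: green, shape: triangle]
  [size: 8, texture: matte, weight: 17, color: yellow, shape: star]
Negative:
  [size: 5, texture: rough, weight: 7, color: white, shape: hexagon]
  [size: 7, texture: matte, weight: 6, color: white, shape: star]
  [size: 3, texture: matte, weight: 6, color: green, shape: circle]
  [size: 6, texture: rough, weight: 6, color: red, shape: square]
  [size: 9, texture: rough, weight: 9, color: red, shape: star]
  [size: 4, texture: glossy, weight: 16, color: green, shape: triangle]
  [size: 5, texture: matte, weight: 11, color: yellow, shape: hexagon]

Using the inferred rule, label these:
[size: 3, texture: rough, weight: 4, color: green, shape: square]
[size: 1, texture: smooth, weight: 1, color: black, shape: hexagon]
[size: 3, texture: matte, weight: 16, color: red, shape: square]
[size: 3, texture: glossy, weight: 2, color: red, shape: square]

The pattern is that an item is 'Positive' exactly when: texture is matte AND weight ≥ 15.
Negative: [size: 3, texture: rough, weight: 4, color: green, shape: square], since texture is rough, weight = 4. Negative: [size: 1, texture: smooth, weight: 1, color: black, shape: hexagon], since texture is smooth, weight = 1. Positive: [size: 3, texture: matte, weight: 16, color: red, shape: square], since texture is matte, weight = 16. Negative: [size: 3, texture: glossy, weight: 2, color: red, shape: square], since texture is glossy, weight = 2.

Negative, Negative, Positive, Negative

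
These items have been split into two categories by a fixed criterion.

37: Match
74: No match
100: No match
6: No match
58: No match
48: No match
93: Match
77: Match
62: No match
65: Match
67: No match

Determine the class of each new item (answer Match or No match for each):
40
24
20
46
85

No match, No match, No match, No match, Match

'Match' ⟺ ≡ 1 (mod 4).
40: No match (40 mod 4 = 0).
24: No match (24 mod 4 = 0).
20: No match (20 mod 4 = 0).
46: No match (46 mod 4 = 2).
85: Match (85 mod 4 = 1).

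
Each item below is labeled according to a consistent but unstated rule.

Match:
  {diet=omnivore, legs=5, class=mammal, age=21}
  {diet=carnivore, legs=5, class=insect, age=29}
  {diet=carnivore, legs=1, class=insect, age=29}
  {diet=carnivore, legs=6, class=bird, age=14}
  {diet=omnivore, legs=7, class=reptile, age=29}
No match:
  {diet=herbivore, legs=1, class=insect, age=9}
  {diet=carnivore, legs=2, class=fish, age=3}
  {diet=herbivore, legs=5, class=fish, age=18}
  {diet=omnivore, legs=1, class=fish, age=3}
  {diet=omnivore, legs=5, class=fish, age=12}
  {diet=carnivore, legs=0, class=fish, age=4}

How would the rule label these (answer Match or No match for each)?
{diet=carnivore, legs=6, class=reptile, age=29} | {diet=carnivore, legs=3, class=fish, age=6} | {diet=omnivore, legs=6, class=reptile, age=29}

Match, No match, Match

The distinguishing property — class is bird OR age ≥ 21 — holds for all the 'Match' cases and none of the 'No match' cases.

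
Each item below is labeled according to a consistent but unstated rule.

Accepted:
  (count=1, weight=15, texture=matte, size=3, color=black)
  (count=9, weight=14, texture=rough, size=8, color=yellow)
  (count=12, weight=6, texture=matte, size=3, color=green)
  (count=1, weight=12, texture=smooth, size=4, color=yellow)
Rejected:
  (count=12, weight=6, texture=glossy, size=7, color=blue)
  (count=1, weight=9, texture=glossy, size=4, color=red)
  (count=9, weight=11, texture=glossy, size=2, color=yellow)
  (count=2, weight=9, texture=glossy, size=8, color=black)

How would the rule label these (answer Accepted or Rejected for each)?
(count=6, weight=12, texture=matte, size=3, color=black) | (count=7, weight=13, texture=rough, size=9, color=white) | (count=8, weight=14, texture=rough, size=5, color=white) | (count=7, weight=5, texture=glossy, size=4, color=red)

'Accepted' ⟺ texture is not glossy.
(count=6, weight=12, texture=matte, size=3, color=black): Accepted (texture is matte). (count=7, weight=13, texture=rough, size=9, color=white): Accepted (texture is rough). (count=8, weight=14, texture=rough, size=5, color=white): Accepted (texture is rough). (count=7, weight=5, texture=glossy, size=4, color=red): Rejected (texture is glossy).

Accepted, Accepted, Accepted, Rejected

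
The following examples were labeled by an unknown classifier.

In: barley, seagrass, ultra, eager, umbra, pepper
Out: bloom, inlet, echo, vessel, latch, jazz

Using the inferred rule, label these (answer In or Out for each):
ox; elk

Out, Out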